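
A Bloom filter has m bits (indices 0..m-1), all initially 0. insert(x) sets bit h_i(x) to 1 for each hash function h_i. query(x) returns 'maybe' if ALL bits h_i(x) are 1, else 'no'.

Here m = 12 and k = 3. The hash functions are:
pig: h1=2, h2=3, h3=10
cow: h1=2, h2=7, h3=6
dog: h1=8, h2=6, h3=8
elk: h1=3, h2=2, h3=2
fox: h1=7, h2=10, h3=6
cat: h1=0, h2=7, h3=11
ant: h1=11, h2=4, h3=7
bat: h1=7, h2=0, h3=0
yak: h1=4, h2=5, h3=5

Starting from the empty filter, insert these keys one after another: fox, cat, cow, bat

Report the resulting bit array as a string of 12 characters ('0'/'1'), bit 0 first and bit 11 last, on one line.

Answer: 101000110011

Derivation:
Start: bits=000000000000
After insert 'fox': sets bits 6 7 10 -> bits=000000110010
After insert 'cat': sets bits 0 7 11 -> bits=100000110011
After insert 'cow': sets bits 2 6 7 -> bits=101000110011
After insert 'bat': sets bits 0 7 -> bits=101000110011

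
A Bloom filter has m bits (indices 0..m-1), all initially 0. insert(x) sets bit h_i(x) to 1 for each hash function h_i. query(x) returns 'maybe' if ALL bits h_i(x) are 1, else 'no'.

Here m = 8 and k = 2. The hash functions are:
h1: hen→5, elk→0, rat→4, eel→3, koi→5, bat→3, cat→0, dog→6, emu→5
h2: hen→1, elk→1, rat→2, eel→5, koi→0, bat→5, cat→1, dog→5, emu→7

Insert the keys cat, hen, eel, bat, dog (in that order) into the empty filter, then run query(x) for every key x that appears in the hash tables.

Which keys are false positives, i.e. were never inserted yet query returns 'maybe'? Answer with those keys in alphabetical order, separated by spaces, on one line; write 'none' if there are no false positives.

Start: bits=00000000
After insert 'cat': sets bits 0 1 -> bits=11000000
After insert 'hen': sets bits 1 5 -> bits=11000100
After insert 'eel': sets bits 3 5 -> bits=11010100
After insert 'bat': sets bits 3 5 -> bits=11010100
After insert 'dog': sets bits 5 6 -> bits=11010110
Not inserted: elk emu koi rat — query each against bits=11010110:
query elk: checks bit0=1, bit1=1 (all 1) -> maybe => FALSE POSITIVE
query emu: checks bit5=1, bit7=0 (has a 0) -> no => not a false positive
query koi: checks bit0=1, bit5=1 (all 1) -> maybe => FALSE POSITIVE
query rat: checks bit2=0, bit4=0 (has a 0) -> no => not a false positive
False positives (alphabetical): elk koi

Answer: elk koi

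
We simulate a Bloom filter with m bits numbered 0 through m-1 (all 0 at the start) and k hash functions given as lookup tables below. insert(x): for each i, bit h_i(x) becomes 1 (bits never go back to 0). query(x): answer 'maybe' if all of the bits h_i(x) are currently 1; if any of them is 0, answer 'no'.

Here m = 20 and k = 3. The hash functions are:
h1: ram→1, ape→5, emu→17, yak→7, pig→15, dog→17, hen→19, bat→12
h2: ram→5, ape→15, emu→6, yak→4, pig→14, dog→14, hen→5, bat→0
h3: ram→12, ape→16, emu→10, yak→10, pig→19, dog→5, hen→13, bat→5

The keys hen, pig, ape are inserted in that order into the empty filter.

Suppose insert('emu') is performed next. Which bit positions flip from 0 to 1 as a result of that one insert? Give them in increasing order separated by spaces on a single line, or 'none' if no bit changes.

Answer: 6 10 17

Derivation:
Start: bits=00000000000000000000
After insert 'hen': sets bits 5 13 19 -> bits=00000100000001000001
After insert 'pig': sets bits 14 15 19 -> bits=00000100000001110001
After insert 'ape': sets bits 5 15 16 -> bits=00000100000001111001
insert 'emu' would touch bits 6 10 17; currently bit6=0, bit10=0, bit17=0
Bits that are 0 among those (would change 0->1): 6 10 17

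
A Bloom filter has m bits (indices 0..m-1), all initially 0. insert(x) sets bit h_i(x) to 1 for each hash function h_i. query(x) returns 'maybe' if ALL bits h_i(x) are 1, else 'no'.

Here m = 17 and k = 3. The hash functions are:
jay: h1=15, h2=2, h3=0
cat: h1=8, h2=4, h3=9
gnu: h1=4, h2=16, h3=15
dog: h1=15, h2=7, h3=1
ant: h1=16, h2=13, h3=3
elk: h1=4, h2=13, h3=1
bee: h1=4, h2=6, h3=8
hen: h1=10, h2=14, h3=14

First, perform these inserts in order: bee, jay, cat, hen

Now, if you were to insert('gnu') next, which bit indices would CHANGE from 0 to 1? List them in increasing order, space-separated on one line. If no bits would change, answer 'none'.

Start: bits=00000000000000000
After insert 'bee': sets bits 4 6 8 -> bits=00001010100000000
After insert 'jay': sets bits 0 2 15 -> bits=10101010100000010
After insert 'cat': sets bits 4 8 9 -> bits=10101010110000010
After insert 'hen': sets bits 10 14 -> bits=10101010111000110
insert 'gnu' would touch bits 4 15 16; currently bit4=1, bit15=1, bit16=0
Bits that are 0 among those (would change 0->1): 16

Answer: 16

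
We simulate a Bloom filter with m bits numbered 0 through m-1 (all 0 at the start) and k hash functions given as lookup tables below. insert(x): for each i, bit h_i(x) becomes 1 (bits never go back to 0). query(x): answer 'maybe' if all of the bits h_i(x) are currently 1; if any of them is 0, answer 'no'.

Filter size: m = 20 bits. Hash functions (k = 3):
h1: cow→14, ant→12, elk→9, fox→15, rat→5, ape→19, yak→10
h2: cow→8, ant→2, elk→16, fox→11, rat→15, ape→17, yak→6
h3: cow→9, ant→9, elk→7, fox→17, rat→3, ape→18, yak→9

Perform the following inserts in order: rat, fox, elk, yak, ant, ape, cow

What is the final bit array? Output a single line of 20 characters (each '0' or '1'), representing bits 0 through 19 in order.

Start: bits=00000000000000000000
After insert 'rat': sets bits 3 5 15 -> bits=00010100000000010000
After insert 'fox': sets bits 11 15 17 -> bits=00010100000100010100
After insert 'elk': sets bits 7 9 16 -> bits=00010101010100011100
After insert 'yak': sets bits 6 9 10 -> bits=00010111011100011100
After insert 'ant': sets bits 2 9 12 -> bits=00110111011110011100
After insert 'ape': sets bits 17 18 19 -> bits=00110111011110011111
After insert 'cow': sets bits 8 9 14 -> bits=00110111111110111111

Answer: 00110111111110111111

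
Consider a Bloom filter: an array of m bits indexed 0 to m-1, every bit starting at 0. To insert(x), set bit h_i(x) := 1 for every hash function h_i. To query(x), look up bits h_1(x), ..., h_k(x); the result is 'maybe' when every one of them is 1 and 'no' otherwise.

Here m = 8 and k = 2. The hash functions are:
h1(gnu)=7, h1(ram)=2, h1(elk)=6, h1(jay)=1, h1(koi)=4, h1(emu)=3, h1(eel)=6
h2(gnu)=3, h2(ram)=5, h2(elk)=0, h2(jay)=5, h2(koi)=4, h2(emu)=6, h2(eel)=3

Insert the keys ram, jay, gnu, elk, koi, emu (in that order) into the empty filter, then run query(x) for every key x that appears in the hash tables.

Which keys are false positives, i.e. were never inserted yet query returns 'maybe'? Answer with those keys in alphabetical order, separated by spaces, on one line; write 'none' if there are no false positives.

Start: bits=00000000
After insert 'ram': sets bits 2 5 -> bits=00100100
After insert 'jay': sets bits 1 5 -> bits=01100100
After insert 'gnu': sets bits 3 7 -> bits=01110101
After insert 'elk': sets bits 0 6 -> bits=11110111
After insert 'koi': sets bits 4 -> bits=11111111
After insert 'emu': sets bits 3 6 -> bits=11111111
Not inserted: eel — query each against bits=11111111:
query eel: checks bit3=1, bit6=1 (all 1) -> maybe => FALSE POSITIVE
False positives (alphabetical): eel

Answer: eel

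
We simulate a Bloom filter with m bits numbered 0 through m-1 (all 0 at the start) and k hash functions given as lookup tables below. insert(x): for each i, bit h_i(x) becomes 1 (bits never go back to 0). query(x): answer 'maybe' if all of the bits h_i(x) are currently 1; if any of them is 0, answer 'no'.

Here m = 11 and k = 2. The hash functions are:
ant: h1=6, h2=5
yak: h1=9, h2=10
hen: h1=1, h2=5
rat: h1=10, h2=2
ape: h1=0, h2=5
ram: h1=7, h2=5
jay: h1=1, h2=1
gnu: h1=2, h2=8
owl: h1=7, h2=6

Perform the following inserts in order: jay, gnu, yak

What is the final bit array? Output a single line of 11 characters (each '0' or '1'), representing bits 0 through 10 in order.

Answer: 01100000111

Derivation:
Start: bits=00000000000
After insert 'jay': sets bits 1 -> bits=01000000000
After insert 'gnu': sets bits 2 8 -> bits=01100000100
After insert 'yak': sets bits 9 10 -> bits=01100000111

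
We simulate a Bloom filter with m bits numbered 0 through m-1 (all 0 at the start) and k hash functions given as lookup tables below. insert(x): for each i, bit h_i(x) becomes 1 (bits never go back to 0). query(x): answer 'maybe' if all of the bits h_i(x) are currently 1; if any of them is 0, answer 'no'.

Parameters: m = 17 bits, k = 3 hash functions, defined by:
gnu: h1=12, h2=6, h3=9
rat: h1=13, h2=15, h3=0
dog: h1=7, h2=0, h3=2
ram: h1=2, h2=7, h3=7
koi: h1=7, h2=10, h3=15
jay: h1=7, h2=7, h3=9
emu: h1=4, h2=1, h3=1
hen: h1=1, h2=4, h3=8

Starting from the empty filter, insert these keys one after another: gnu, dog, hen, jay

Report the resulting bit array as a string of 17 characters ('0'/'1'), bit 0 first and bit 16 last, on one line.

Answer: 11101011110010000

Derivation:
Start: bits=00000000000000000
After insert 'gnu': sets bits 6 9 12 -> bits=00000010010010000
After insert 'dog': sets bits 0 2 7 -> bits=10100011010010000
After insert 'hen': sets bits 1 4 8 -> bits=11101011110010000
After insert 'jay': sets bits 7 9 -> bits=11101011110010000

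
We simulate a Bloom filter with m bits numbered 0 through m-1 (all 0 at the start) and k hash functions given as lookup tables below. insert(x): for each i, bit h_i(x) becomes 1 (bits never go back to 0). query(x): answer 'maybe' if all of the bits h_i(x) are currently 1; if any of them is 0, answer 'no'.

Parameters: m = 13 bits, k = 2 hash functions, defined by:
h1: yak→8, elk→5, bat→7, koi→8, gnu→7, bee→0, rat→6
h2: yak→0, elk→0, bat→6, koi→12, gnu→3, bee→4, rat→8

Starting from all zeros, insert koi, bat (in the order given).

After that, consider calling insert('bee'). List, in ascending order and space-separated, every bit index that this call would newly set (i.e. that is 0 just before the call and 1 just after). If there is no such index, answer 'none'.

Answer: 0 4

Derivation:
Start: bits=0000000000000
After insert 'koi': sets bits 8 12 -> bits=0000000010001
After insert 'bat': sets bits 6 7 -> bits=0000001110001
insert 'bee' would touch bits 0 4; currently bit0=0, bit4=0
Bits that are 0 among those (would change 0->1): 0 4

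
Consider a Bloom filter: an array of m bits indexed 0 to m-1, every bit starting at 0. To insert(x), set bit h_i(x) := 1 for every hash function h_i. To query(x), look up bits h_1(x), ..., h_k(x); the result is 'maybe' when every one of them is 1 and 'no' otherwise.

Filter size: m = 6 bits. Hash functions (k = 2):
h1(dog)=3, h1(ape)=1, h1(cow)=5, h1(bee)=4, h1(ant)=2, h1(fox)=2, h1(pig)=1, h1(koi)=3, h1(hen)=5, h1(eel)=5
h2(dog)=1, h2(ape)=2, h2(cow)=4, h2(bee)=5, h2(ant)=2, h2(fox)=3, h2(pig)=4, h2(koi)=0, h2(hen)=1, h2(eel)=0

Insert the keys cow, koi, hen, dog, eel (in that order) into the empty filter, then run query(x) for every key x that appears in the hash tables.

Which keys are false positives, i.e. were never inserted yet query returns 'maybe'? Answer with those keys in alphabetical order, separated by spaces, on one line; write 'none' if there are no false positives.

Start: bits=000000
After insert 'cow': sets bits 4 5 -> bits=000011
After insert 'koi': sets bits 0 3 -> bits=100111
After insert 'hen': sets bits 1 5 -> bits=110111
After insert 'dog': sets bits 1 3 -> bits=110111
After insert 'eel': sets bits 0 5 -> bits=110111
Not inserted: ant ape bee fox pig — query each against bits=110111:
query ant: checks bit2=0 (has a 0) -> no => not a false positive
query ape: checks bit1=1, bit2=0 (has a 0) -> no => not a false positive
query bee: checks bit4=1, bit5=1 (all 1) -> maybe => FALSE POSITIVE
query fox: checks bit2=0, bit3=1 (has a 0) -> no => not a false positive
query pig: checks bit1=1, bit4=1 (all 1) -> maybe => FALSE POSITIVE
False positives (alphabetical): bee pig

Answer: bee pig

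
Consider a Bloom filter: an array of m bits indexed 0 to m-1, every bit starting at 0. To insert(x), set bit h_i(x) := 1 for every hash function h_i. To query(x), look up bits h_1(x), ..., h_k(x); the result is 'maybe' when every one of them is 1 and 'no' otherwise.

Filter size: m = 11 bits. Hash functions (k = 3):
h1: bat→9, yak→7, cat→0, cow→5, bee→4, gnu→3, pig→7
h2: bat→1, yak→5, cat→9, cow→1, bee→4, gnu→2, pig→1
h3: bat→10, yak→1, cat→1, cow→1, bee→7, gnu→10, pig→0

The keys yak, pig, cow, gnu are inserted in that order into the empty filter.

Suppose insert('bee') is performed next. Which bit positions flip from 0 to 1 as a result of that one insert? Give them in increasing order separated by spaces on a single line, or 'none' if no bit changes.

Start: bits=00000000000
After insert 'yak': sets bits 1 5 7 -> bits=01000101000
After insert 'pig': sets bits 0 1 7 -> bits=11000101000
After insert 'cow': sets bits 1 5 -> bits=11000101000
After insert 'gnu': sets bits 2 3 10 -> bits=11110101001
insert 'bee' would touch bits 4 7; currently bit4=0, bit7=1
Bits that are 0 among those (would change 0->1): 4

Answer: 4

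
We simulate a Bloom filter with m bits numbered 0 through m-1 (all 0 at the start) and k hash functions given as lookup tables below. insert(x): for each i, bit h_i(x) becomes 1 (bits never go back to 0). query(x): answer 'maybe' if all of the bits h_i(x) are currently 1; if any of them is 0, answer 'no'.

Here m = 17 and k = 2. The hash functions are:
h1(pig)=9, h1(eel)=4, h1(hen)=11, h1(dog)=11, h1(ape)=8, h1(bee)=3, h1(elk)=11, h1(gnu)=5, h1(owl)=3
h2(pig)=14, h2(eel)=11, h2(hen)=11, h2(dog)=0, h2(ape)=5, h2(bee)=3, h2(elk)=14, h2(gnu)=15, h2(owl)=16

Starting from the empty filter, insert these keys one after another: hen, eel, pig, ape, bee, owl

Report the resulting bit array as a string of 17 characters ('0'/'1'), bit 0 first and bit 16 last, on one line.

Start: bits=00000000000000000
After insert 'hen': sets bits 11 -> bits=00000000000100000
After insert 'eel': sets bits 4 11 -> bits=00001000000100000
After insert 'pig': sets bits 9 14 -> bits=00001000010100100
After insert 'ape': sets bits 5 8 -> bits=00001100110100100
After insert 'bee': sets bits 3 -> bits=00011100110100100
After insert 'owl': sets bits 3 16 -> bits=00011100110100101

Answer: 00011100110100101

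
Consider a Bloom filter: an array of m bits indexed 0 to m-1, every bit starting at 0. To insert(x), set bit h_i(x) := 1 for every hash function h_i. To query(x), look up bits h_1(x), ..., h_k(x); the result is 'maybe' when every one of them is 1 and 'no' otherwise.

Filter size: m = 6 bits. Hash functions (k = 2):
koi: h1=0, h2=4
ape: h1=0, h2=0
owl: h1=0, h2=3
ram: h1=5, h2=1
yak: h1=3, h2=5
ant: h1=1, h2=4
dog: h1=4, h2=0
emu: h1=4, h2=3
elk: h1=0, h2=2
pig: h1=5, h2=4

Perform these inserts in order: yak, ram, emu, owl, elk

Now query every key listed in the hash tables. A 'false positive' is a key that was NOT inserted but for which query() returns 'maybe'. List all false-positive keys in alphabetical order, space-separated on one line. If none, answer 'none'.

Answer: ant ape dog koi pig

Derivation:
Start: bits=000000
After insert 'yak': sets bits 3 5 -> bits=000101
After insert 'ram': sets bits 1 5 -> bits=010101
After insert 'emu': sets bits 3 4 -> bits=010111
After insert 'owl': sets bits 0 3 -> bits=110111
After insert 'elk': sets bits 0 2 -> bits=111111
Not inserted: ant ape dog koi pig — query each against bits=111111:
query ant: checks bit1=1, bit4=1 (all 1) -> maybe => FALSE POSITIVE
query ape: checks bit0=1 (all 1) -> maybe => FALSE POSITIVE
query dog: checks bit0=1, bit4=1 (all 1) -> maybe => FALSE POSITIVE
query koi: checks bit0=1, bit4=1 (all 1) -> maybe => FALSE POSITIVE
query pig: checks bit4=1, bit5=1 (all 1) -> maybe => FALSE POSITIVE
False positives (alphabetical): ant ape dog koi pig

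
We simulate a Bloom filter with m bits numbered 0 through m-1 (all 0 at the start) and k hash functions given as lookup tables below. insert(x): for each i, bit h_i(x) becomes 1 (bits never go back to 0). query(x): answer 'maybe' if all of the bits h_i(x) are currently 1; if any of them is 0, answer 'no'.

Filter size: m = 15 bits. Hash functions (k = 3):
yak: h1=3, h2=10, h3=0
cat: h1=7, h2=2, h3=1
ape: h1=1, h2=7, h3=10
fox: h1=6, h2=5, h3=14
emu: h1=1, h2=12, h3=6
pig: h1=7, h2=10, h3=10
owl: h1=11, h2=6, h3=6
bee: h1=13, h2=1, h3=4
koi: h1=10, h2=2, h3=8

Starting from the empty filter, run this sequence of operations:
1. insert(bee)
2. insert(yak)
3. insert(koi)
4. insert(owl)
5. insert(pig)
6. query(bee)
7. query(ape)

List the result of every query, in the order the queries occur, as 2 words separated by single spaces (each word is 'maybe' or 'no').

Start: bits=000000000000000
Op 1: insert bee -> sets bits 1 4 13 -> bits=010010000000010
Op 2: insert yak -> sets bits 0 3 10 -> bits=110110000010010
Op 3: insert koi -> sets bits 2 8 10 -> bits=111110001010010
Op 4: insert owl -> sets bits 6 11 -> bits=111110101011010
Op 5: insert pig -> sets bits 7 10 -> bits=111110111011010
Op 6: query bee -> checks bit1=1, bit4=1, bit13=1 (all 1) -> maybe
Op 7: query ape -> checks bit1=1, bit7=1, bit10=1 (all 1) -> maybe
Query results in order: maybe maybe

Answer: maybe maybe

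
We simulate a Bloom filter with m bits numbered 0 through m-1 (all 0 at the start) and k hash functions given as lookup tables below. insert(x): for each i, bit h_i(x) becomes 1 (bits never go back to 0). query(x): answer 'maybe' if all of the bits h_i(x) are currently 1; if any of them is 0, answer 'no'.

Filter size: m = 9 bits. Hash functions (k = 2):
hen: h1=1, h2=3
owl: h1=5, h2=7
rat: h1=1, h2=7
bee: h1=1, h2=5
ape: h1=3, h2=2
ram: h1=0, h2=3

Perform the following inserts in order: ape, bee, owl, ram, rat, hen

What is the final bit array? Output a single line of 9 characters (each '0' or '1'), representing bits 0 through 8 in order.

Answer: 111101010

Derivation:
Start: bits=000000000
After insert 'ape': sets bits 2 3 -> bits=001100000
After insert 'bee': sets bits 1 5 -> bits=011101000
After insert 'owl': sets bits 5 7 -> bits=011101010
After insert 'ram': sets bits 0 3 -> bits=111101010
After insert 'rat': sets bits 1 7 -> bits=111101010
After insert 'hen': sets bits 1 3 -> bits=111101010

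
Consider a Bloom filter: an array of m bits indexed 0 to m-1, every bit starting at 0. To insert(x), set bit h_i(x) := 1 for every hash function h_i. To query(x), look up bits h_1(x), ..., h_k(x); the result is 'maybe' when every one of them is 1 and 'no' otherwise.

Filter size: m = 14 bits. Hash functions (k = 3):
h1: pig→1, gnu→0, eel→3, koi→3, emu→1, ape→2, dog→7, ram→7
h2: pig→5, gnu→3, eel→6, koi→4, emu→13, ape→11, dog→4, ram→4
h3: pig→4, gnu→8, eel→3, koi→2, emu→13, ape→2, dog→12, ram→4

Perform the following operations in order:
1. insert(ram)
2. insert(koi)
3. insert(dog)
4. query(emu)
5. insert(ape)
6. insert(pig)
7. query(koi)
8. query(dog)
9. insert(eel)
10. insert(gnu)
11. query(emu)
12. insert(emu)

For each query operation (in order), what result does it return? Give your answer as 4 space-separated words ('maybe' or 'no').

Answer: no maybe maybe no

Derivation:
Start: bits=00000000000000
Op 1: insert ram -> sets bits 4 7 -> bits=00001001000000
Op 2: insert koi -> sets bits 2 3 4 -> bits=00111001000000
Op 3: insert dog -> sets bits 4 7 12 -> bits=00111001000010
Op 4: query emu -> checks bit1=0, bit13=0 (has a 0) -> no
Op 5: insert ape -> sets bits 2 11 -> bits=00111001000110
Op 6: insert pig -> sets bits 1 4 5 -> bits=01111101000110
Op 7: query koi -> checks bit2=1, bit3=1, bit4=1 (all 1) -> maybe
Op 8: query dog -> checks bit4=1, bit7=1, bit12=1 (all 1) -> maybe
Op 9: insert eel -> sets bits 3 6 -> bits=01111111000110
Op 10: insert gnu -> sets bits 0 3 8 -> bits=11111111100110
Op 11: query emu -> checks bit1=1, bit13=0 (has a 0) -> no
Op 12: insert emu -> sets bits 1 13 -> bits=11111111100111
Query results in order: no maybe maybe no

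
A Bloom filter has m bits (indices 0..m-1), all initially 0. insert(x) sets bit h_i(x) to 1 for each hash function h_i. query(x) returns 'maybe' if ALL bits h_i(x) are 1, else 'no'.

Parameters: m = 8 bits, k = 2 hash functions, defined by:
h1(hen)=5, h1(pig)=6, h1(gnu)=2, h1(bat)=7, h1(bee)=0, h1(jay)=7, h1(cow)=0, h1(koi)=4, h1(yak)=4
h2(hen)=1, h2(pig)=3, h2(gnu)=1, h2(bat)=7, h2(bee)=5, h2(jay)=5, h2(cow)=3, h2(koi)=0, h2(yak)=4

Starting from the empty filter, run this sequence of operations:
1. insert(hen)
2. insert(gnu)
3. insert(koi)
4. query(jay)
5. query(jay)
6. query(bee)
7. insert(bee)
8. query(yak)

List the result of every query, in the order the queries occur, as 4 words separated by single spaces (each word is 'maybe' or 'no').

Start: bits=00000000
Op 1: insert hen -> sets bits 1 5 -> bits=01000100
Op 2: insert gnu -> sets bits 1 2 -> bits=01100100
Op 3: insert koi -> sets bits 0 4 -> bits=11101100
Op 4: query jay -> checks bit5=1, bit7=0 (has a 0) -> no
Op 5: query jay -> checks bit5=1, bit7=0 (has a 0) -> no
Op 6: query bee -> checks bit0=1, bit5=1 (all 1) -> maybe
Op 7: insert bee -> sets bits 0 5 -> bits=11101100
Op 8: query yak -> checks bit4=1 (all 1) -> maybe
Query results in order: no no maybe maybe

Answer: no no maybe maybe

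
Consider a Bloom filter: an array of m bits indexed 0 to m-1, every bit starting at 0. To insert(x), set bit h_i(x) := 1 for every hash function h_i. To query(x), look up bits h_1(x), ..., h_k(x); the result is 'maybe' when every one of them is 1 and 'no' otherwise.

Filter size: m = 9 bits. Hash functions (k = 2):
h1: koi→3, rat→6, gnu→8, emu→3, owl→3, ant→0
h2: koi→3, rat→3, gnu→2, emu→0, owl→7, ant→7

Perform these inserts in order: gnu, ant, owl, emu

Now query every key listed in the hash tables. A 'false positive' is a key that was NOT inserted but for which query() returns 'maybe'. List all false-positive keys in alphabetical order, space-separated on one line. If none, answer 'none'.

Answer: koi

Derivation:
Start: bits=000000000
After insert 'gnu': sets bits 2 8 -> bits=001000001
After insert 'ant': sets bits 0 7 -> bits=101000011
After insert 'owl': sets bits 3 7 -> bits=101100011
After insert 'emu': sets bits 0 3 -> bits=101100011
Not inserted: koi rat — query each against bits=101100011:
query koi: checks bit3=1 (all 1) -> maybe => FALSE POSITIVE
query rat: checks bit3=1, bit6=0 (has a 0) -> no => not a false positive
False positives (alphabetical): koi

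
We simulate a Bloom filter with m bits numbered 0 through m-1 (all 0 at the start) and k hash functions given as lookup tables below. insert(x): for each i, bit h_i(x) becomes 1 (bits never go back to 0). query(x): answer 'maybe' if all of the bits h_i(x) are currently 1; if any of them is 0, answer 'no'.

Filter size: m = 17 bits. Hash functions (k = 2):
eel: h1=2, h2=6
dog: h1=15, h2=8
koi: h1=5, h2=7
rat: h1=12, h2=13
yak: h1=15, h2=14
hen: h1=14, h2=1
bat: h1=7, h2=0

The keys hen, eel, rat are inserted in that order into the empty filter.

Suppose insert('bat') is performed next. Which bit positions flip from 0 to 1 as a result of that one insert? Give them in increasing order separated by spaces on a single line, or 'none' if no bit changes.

Answer: 0 7

Derivation:
Start: bits=00000000000000000
After insert 'hen': sets bits 1 14 -> bits=01000000000000100
After insert 'eel': sets bits 2 6 -> bits=01100010000000100
After insert 'rat': sets bits 12 13 -> bits=01100010000011100
insert 'bat' would touch bits 0 7; currently bit0=0, bit7=0
Bits that are 0 among those (would change 0->1): 0 7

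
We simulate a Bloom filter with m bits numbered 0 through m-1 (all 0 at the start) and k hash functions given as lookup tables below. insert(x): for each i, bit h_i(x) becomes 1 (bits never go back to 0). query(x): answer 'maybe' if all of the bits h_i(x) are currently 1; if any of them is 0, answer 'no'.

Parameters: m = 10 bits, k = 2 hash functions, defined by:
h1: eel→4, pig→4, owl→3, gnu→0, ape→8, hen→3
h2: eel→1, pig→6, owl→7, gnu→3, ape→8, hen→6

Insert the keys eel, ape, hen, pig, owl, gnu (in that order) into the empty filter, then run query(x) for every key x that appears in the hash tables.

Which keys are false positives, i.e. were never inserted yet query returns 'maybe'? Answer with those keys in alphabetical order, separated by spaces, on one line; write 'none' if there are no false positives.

Answer: none

Derivation:
Start: bits=0000000000
After insert 'eel': sets bits 1 4 -> bits=0100100000
After insert 'ape': sets bits 8 -> bits=0100100010
After insert 'hen': sets bits 3 6 -> bits=0101101010
After insert 'pig': sets bits 4 6 -> bits=0101101010
After insert 'owl': sets bits 3 7 -> bits=0101101110
After insert 'gnu': sets bits 0 3 -> bits=1101101110
Not inserted: (none) — query each against bits=1101101110:
False positives (alphabetical): none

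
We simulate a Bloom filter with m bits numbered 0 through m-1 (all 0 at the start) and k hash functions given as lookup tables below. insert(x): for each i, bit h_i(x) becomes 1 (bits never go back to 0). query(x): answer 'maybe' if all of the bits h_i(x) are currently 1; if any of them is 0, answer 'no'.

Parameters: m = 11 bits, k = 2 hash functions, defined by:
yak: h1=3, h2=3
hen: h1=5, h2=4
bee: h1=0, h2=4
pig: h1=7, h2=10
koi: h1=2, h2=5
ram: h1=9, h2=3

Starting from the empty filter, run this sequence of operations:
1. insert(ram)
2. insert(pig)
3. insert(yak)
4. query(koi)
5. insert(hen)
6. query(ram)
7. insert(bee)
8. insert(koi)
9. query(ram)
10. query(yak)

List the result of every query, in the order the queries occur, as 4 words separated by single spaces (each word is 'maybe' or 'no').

Start: bits=00000000000
Op 1: insert ram -> sets bits 3 9 -> bits=00010000010
Op 2: insert pig -> sets bits 7 10 -> bits=00010001011
Op 3: insert yak -> sets bits 3 -> bits=00010001011
Op 4: query koi -> checks bit2=0, bit5=0 (has a 0) -> no
Op 5: insert hen -> sets bits 4 5 -> bits=00011101011
Op 6: query ram -> checks bit3=1, bit9=1 (all 1) -> maybe
Op 7: insert bee -> sets bits 0 4 -> bits=10011101011
Op 8: insert koi -> sets bits 2 5 -> bits=10111101011
Op 9: query ram -> checks bit3=1, bit9=1 (all 1) -> maybe
Op 10: query yak -> checks bit3=1 (all 1) -> maybe
Query results in order: no maybe maybe maybe

Answer: no maybe maybe maybe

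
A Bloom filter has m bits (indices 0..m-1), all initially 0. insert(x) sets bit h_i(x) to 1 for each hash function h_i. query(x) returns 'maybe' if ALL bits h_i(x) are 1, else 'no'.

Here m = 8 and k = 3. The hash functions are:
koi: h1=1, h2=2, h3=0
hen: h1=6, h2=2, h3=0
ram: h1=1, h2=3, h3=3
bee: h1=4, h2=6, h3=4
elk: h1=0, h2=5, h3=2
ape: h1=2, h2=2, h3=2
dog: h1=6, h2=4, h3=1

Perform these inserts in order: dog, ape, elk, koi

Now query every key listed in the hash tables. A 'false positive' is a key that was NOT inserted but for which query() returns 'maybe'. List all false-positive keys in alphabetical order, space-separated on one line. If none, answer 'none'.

Answer: bee hen

Derivation:
Start: bits=00000000
After insert 'dog': sets bits 1 4 6 -> bits=01001010
After insert 'ape': sets bits 2 -> bits=01101010
After insert 'elk': sets bits 0 2 5 -> bits=11101110
After insert 'koi': sets bits 0 1 2 -> bits=11101110
Not inserted: bee hen ram — query each against bits=11101110:
query bee: checks bit4=1, bit6=1 (all 1) -> maybe => FALSE POSITIVE
query hen: checks bit0=1, bit2=1, bit6=1 (all 1) -> maybe => FALSE POSITIVE
query ram: checks bit1=1, bit3=0 (has a 0) -> no => not a false positive
False positives (alphabetical): bee hen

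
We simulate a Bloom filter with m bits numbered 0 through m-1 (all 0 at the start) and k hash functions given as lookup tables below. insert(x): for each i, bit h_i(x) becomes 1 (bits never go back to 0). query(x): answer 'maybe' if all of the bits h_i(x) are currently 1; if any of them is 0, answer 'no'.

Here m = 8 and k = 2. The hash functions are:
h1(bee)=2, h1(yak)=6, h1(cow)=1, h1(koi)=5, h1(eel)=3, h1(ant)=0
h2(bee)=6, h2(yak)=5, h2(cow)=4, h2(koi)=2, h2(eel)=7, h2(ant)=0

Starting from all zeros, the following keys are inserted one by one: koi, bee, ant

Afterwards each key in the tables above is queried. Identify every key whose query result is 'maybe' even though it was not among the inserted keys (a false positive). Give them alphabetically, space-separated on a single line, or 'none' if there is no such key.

Answer: yak

Derivation:
Start: bits=00000000
After insert 'koi': sets bits 2 5 -> bits=00100100
After insert 'bee': sets bits 2 6 -> bits=00100110
After insert 'ant': sets bits 0 -> bits=10100110
Not inserted: cow eel yak — query each against bits=10100110:
query cow: checks bit1=0, bit4=0 (has a 0) -> no => not a false positive
query eel: checks bit3=0, bit7=0 (has a 0) -> no => not a false positive
query yak: checks bit5=1, bit6=1 (all 1) -> maybe => FALSE POSITIVE
False positives (alphabetical): yak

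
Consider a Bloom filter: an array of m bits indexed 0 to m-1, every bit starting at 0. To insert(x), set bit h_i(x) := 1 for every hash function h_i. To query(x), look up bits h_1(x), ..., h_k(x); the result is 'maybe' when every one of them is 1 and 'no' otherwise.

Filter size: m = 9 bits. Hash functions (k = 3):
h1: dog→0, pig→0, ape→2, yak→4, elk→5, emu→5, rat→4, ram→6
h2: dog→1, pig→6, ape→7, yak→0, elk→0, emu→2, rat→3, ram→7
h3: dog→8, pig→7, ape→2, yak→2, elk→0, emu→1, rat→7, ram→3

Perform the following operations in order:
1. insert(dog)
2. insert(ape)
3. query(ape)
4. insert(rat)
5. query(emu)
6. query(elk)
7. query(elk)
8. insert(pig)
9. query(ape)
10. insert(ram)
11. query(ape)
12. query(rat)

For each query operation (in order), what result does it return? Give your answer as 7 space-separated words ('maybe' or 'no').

Answer: maybe no no no maybe maybe maybe

Derivation:
Start: bits=000000000
Op 1: insert dog -> sets bits 0 1 8 -> bits=110000001
Op 2: insert ape -> sets bits 2 7 -> bits=111000011
Op 3: query ape -> checks bit2=1, bit7=1 (all 1) -> maybe
Op 4: insert rat -> sets bits 3 4 7 -> bits=111110011
Op 5: query emu -> checks bit1=1, bit2=1, bit5=0 (has a 0) -> no
Op 6: query elk -> checks bit0=1, bit5=0 (has a 0) -> no
Op 7: query elk -> checks bit0=1, bit5=0 (has a 0) -> no
Op 8: insert pig -> sets bits 0 6 7 -> bits=111110111
Op 9: query ape -> checks bit2=1, bit7=1 (all 1) -> maybe
Op 10: insert ram -> sets bits 3 6 7 -> bits=111110111
Op 11: query ape -> checks bit2=1, bit7=1 (all 1) -> maybe
Op 12: query rat -> checks bit3=1, bit4=1, bit7=1 (all 1) -> maybe
Query results in order: maybe no no no maybe maybe maybe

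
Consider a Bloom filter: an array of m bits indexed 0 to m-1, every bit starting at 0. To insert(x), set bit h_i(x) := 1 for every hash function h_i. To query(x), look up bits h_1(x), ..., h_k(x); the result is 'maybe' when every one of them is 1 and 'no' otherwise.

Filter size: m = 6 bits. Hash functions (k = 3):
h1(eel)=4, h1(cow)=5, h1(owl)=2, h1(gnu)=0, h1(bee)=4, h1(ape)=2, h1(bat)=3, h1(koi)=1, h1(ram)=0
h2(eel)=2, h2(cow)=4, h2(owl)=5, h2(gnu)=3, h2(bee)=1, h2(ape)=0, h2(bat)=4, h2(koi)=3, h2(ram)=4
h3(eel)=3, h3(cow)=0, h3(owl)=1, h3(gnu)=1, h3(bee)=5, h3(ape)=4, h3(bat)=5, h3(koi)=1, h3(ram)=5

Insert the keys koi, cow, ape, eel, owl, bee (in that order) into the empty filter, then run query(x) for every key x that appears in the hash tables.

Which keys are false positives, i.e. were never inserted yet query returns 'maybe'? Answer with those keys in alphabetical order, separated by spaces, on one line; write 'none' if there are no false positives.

Answer: bat gnu ram

Derivation:
Start: bits=000000
After insert 'koi': sets bits 1 3 -> bits=010100
After insert 'cow': sets bits 0 4 5 -> bits=110111
After insert 'ape': sets bits 0 2 4 -> bits=111111
After insert 'eel': sets bits 2 3 4 -> bits=111111
After insert 'owl': sets bits 1 2 5 -> bits=111111
After insert 'bee': sets bits 1 4 5 -> bits=111111
Not inserted: bat gnu ram — query each against bits=111111:
query bat: checks bit3=1, bit4=1, bit5=1 (all 1) -> maybe => FALSE POSITIVE
query gnu: checks bit0=1, bit1=1, bit3=1 (all 1) -> maybe => FALSE POSITIVE
query ram: checks bit0=1, bit4=1, bit5=1 (all 1) -> maybe => FALSE POSITIVE
False positives (alphabetical): bat gnu ram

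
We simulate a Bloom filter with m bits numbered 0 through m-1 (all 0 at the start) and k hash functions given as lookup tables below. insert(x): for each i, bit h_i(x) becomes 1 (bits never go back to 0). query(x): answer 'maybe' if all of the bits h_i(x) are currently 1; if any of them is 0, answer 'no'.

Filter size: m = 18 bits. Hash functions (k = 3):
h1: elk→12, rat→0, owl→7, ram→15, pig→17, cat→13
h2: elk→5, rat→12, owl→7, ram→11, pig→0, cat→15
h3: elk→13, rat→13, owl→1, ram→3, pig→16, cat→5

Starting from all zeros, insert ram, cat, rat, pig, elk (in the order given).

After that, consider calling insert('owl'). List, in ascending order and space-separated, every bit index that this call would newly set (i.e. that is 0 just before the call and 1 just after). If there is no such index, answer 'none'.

Start: bits=000000000000000000
After insert 'ram': sets bits 3 11 15 -> bits=000100000001000100
After insert 'cat': sets bits 5 13 15 -> bits=000101000001010100
After insert 'rat': sets bits 0 12 13 -> bits=100101000001110100
After insert 'pig': sets bits 0 16 17 -> bits=100101000001110111
After insert 'elk': sets bits 5 12 13 -> bits=100101000001110111
insert 'owl' would touch bits 1 7; currently bit1=0, bit7=0
Bits that are 0 among those (would change 0->1): 1 7

Answer: 1 7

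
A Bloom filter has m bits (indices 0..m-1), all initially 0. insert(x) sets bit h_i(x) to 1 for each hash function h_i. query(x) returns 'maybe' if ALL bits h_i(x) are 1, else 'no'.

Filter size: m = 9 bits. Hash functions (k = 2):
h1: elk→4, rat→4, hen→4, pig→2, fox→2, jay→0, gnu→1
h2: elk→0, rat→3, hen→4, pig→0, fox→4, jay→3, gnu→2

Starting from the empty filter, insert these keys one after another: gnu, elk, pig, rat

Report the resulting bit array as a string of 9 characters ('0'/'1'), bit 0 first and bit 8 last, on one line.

Start: bits=000000000
After insert 'gnu': sets bits 1 2 -> bits=011000000
After insert 'elk': sets bits 0 4 -> bits=111010000
After insert 'pig': sets bits 0 2 -> bits=111010000
After insert 'rat': sets bits 3 4 -> bits=111110000

Answer: 111110000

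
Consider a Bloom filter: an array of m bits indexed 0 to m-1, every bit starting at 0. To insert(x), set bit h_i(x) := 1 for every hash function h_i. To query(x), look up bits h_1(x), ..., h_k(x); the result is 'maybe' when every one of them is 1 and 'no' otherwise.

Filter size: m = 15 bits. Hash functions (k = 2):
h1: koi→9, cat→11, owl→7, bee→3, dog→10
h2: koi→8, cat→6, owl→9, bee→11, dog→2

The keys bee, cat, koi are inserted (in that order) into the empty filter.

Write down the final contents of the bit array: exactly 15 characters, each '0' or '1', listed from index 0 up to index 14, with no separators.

Start: bits=000000000000000
After insert 'bee': sets bits 3 11 -> bits=000100000001000
After insert 'cat': sets bits 6 11 -> bits=000100100001000
After insert 'koi': sets bits 8 9 -> bits=000100101101000

Answer: 000100101101000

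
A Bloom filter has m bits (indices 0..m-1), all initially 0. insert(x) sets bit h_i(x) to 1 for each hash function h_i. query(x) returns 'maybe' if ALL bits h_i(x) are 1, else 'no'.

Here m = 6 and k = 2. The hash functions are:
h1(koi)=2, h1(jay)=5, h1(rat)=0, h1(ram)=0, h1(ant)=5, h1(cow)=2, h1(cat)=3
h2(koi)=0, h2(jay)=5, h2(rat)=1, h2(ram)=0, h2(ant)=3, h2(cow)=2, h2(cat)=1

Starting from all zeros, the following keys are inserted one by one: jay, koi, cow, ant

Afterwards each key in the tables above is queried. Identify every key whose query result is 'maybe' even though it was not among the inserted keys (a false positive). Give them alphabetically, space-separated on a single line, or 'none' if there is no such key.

Answer: ram

Derivation:
Start: bits=000000
After insert 'jay': sets bits 5 -> bits=000001
After insert 'koi': sets bits 0 2 -> bits=101001
After insert 'cow': sets bits 2 -> bits=101001
After insert 'ant': sets bits 3 5 -> bits=101101
Not inserted: cat ram rat — query each against bits=101101:
query cat: checks bit1=0, bit3=1 (has a 0) -> no => not a false positive
query ram: checks bit0=1 (all 1) -> maybe => FALSE POSITIVE
query rat: checks bit0=1, bit1=0 (has a 0) -> no => not a false positive
False positives (alphabetical): ram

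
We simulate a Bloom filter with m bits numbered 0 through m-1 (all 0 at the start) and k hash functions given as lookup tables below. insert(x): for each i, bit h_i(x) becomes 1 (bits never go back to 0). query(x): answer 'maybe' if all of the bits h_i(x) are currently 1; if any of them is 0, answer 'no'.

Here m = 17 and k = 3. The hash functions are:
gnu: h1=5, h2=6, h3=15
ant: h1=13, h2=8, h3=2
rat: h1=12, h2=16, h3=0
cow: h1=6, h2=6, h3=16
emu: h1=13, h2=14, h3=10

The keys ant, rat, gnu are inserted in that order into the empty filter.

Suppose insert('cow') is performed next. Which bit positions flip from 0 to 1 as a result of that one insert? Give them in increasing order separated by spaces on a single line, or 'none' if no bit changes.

Answer: none

Derivation:
Start: bits=00000000000000000
After insert 'ant': sets bits 2 8 13 -> bits=00100000100001000
After insert 'rat': sets bits 0 12 16 -> bits=10100000100011001
After insert 'gnu': sets bits 5 6 15 -> bits=10100110100011011
insert 'cow' would touch bits 6 16; currently bit6=1, bit16=1
Bits that are 0 among those (would change 0->1): none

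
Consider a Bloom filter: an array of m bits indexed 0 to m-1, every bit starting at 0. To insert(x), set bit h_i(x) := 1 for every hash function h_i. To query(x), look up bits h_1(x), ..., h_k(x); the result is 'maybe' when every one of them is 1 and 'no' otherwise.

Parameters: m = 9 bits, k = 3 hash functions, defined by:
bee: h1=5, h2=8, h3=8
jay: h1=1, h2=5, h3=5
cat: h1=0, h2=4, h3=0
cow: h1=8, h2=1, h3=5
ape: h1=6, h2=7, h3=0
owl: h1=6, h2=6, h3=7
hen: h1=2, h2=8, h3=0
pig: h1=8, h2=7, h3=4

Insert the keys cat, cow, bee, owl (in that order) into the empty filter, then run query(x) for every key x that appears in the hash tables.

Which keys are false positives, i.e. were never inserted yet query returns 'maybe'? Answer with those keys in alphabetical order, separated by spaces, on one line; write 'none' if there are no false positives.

Start: bits=000000000
After insert 'cat': sets bits 0 4 -> bits=100010000
After insert 'cow': sets bits 1 5 8 -> bits=110011001
After insert 'bee': sets bits 5 8 -> bits=110011001
After insert 'owl': sets bits 6 7 -> bits=110011111
Not inserted: ape hen jay pig — query each against bits=110011111:
query ape: checks bit0=1, bit6=1, bit7=1 (all 1) -> maybe => FALSE POSITIVE
query hen: checks bit0=1, bit2=0, bit8=1 (has a 0) -> no => not a false positive
query jay: checks bit1=1, bit5=1 (all 1) -> maybe => FALSE POSITIVE
query pig: checks bit4=1, bit7=1, bit8=1 (all 1) -> maybe => FALSE POSITIVE
False positives (alphabetical): ape jay pig

Answer: ape jay pig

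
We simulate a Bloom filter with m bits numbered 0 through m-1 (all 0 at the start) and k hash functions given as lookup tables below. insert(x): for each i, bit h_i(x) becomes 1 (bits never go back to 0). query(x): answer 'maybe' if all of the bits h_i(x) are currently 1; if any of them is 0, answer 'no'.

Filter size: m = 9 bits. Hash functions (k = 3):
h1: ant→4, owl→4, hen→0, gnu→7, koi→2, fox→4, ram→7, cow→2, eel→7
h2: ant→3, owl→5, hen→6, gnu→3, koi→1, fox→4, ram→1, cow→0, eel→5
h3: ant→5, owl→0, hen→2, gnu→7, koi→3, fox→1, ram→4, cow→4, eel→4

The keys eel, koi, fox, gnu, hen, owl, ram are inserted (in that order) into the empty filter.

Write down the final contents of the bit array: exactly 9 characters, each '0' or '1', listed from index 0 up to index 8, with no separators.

Start: bits=000000000
After insert 'eel': sets bits 4 5 7 -> bits=000011010
After insert 'koi': sets bits 1 2 3 -> bits=011111010
After insert 'fox': sets bits 1 4 -> bits=011111010
After insert 'gnu': sets bits 3 7 -> bits=011111010
After insert 'hen': sets bits 0 2 6 -> bits=111111110
After insert 'owl': sets bits 0 4 5 -> bits=111111110
After insert 'ram': sets bits 1 4 7 -> bits=111111110

Answer: 111111110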